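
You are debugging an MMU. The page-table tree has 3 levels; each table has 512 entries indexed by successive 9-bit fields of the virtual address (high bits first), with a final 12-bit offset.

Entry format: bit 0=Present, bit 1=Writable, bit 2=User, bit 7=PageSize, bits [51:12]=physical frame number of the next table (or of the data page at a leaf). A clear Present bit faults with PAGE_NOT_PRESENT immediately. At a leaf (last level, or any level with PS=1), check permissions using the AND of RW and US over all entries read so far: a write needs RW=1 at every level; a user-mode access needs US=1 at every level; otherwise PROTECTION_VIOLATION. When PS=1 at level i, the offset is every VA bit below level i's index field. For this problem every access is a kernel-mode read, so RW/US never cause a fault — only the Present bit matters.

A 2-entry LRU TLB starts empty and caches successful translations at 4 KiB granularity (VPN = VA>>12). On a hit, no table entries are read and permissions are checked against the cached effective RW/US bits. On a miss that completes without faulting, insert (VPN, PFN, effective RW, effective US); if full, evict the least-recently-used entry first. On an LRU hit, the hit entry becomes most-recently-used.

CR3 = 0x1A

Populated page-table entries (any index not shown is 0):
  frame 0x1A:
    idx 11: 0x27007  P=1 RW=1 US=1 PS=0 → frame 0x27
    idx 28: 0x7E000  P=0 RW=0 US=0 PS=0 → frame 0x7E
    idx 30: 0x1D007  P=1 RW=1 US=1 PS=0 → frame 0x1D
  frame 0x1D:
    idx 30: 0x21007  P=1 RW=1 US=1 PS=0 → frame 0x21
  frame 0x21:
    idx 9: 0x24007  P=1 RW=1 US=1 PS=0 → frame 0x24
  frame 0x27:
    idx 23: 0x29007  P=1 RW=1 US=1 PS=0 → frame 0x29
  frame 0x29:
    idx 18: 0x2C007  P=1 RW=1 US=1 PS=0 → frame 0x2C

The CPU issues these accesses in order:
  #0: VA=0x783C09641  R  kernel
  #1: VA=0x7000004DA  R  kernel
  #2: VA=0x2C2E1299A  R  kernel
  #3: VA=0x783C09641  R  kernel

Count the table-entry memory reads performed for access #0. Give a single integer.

Walk each access:
#0 VA=0x783C09641 (r,kernel):
  lvl0: tbl 0x1A, slot 30 ⇒ 0x1D007 (P1/RW1/US1/PS0)
  lvl1: tbl 0x1D, slot 30 ⇒ 0x21007 (P1/RW1/US1/PS0)
  lvl2: tbl 0x21, slot 9 ⇒ 0x24007 (P1/RW1/US1/PS0)
  ⇒ phys 0x24641  [3 reads]
#1 VA=0x7000004DA (r,kernel):
  lvl0: tbl 0x1A, slot 28 ⇒ 0x7E000 (P0/RW0/US0/PS0)
  → PAGE_NOT_PRESENT  (1 entries read)
#2 VA=0x2C2E1299A (r,kernel):
  lvl0: tbl 0x1A, slot 11 ⇒ 0x27007 (P1/RW1/US1/PS0)
  lvl1: tbl 0x27, slot 23 ⇒ 0x29007 (P1/RW1/US1/PS0)
  lvl2: tbl 0x29, slot 18 ⇒ 0x2C007 (P1/RW1/US1/PS0)
  ⇒ phys 0x2C99A  [3 reads]
#3 VA=0x783C09641 (r,kernel):
  TLB hit vpn=0x783C09 → PA=0x24641

Entries read for #0: 3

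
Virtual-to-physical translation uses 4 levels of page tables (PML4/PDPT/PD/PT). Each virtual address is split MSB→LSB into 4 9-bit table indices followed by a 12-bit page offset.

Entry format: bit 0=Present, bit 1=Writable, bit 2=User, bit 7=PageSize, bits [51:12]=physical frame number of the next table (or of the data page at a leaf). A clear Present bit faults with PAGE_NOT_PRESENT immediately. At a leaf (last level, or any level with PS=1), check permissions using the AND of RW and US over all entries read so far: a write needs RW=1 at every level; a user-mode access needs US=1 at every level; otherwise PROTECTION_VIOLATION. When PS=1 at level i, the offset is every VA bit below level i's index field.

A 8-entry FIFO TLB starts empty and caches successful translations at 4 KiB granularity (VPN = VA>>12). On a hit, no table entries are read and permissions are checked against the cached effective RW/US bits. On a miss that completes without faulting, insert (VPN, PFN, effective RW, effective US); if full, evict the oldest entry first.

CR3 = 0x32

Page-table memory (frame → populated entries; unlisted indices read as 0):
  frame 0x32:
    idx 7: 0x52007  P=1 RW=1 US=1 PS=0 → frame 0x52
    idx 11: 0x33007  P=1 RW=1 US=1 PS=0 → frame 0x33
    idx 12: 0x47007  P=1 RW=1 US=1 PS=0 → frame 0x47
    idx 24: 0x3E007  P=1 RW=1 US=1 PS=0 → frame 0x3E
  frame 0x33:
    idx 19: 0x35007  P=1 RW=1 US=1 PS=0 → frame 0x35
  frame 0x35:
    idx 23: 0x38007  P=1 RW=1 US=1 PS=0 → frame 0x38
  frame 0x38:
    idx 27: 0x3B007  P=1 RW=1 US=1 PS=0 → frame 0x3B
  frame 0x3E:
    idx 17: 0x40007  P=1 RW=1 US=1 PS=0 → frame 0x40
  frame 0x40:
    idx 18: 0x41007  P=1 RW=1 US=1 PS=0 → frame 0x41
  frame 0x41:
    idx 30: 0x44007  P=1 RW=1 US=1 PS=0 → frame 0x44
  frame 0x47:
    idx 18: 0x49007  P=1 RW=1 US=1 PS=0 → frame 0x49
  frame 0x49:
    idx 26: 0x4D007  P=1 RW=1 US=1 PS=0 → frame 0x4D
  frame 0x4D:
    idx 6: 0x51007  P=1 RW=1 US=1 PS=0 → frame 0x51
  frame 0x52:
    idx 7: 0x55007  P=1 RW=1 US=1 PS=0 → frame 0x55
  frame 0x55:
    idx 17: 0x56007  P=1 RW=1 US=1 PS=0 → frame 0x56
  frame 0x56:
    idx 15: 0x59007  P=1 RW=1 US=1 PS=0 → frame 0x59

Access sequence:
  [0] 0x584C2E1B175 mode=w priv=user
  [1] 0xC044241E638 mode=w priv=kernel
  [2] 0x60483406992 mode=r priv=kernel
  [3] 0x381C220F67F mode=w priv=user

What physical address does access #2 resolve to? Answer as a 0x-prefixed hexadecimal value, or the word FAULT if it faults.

Per-access translation:
#0 VA=0x584C2E1B175 (w,user):
  [0] read 0x32 idx=11: raw=0x33007 flags P=1 W=1 U=1 S=0
  [1] read 0x33 idx=19: raw=0x35007 flags P=1 W=1 U=1 S=0
  [2] read 0x35 idx=23: raw=0x38007 flags P=1 W=1 U=1 S=0
  [3] read 0x38 idx=27: raw=0x3B007 flags P=1 W=1 U=1 S=0
  ⇒ phys 0x3B175  [4 reads]
#1 VA=0xC044241E638 (w,kernel):
  [0] read 0x32 idx=24: raw=0x3E007 flags P=1 W=1 U=1 S=0
  [1] read 0x3E idx=17: raw=0x40007 flags P=1 W=1 U=1 S=0
  [2] read 0x40 idx=18: raw=0x41007 flags P=1 W=1 U=1 S=0
  [3] read 0x41 idx=30: raw=0x44007 flags P=1 W=1 U=1 S=0
  ⇒ phys 0x44638  [4 reads]
#2 VA=0x60483406992 (r,kernel):
  [0] read 0x32 idx=12: raw=0x47007 flags P=1 W=1 U=1 S=0
  [1] read 0x47 idx=18: raw=0x49007 flags P=1 W=1 U=1 S=0
  [2] read 0x49 idx=26: raw=0x4D007 flags P=1 W=1 U=1 S=0
  [3] read 0x4D idx=6: raw=0x51007 flags P=1 W=1 U=1 S=0
  ⇒ phys 0x51992  [4 reads]
#3 VA=0x381C220F67F (w,user):
  [0] read 0x32 idx=7: raw=0x52007 flags P=1 W=1 U=1 S=0
  [1] read 0x52 idx=7: raw=0x55007 flags P=1 W=1 U=1 S=0
  [2] read 0x55 idx=17: raw=0x56007 flags P=1 W=1 U=1 S=0
  [3] read 0x56 idx=15: raw=0x59007 flags P=1 W=1 U=1 S=0
  ⇒ phys 0x5967F  [4 reads]

Access #2 PA: 0x51992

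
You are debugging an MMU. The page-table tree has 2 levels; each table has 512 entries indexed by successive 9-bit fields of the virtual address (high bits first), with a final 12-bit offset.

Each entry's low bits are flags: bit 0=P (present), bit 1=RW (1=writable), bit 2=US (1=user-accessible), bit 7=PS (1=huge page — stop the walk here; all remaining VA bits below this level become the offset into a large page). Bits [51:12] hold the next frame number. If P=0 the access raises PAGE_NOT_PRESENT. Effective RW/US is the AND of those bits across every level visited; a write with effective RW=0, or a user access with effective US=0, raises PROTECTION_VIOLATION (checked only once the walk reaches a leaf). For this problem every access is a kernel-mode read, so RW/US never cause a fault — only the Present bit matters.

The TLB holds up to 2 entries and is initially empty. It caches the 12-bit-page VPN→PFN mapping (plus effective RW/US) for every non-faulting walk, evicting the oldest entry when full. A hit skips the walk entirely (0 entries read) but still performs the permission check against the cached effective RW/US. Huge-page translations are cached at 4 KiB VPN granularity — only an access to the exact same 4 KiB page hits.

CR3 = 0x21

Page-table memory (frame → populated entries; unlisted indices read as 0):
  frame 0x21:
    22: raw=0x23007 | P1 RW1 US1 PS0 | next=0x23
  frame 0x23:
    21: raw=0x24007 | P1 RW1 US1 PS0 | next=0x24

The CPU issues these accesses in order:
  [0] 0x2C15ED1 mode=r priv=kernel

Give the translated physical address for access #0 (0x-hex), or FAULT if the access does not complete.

Per-access translation:
#0 VA=0x2C15ED1 (r,kernel):
  [0] read 0x21 idx=22: raw=0x23007 flags P=1 W=1 U=1 S=0
  [1] read 0x23 idx=21: raw=0x24007 flags P=1 W=1 U=1 S=0
  → PA=0x24ED1  (2 entries read)

Access #0 PA: 0x24ED1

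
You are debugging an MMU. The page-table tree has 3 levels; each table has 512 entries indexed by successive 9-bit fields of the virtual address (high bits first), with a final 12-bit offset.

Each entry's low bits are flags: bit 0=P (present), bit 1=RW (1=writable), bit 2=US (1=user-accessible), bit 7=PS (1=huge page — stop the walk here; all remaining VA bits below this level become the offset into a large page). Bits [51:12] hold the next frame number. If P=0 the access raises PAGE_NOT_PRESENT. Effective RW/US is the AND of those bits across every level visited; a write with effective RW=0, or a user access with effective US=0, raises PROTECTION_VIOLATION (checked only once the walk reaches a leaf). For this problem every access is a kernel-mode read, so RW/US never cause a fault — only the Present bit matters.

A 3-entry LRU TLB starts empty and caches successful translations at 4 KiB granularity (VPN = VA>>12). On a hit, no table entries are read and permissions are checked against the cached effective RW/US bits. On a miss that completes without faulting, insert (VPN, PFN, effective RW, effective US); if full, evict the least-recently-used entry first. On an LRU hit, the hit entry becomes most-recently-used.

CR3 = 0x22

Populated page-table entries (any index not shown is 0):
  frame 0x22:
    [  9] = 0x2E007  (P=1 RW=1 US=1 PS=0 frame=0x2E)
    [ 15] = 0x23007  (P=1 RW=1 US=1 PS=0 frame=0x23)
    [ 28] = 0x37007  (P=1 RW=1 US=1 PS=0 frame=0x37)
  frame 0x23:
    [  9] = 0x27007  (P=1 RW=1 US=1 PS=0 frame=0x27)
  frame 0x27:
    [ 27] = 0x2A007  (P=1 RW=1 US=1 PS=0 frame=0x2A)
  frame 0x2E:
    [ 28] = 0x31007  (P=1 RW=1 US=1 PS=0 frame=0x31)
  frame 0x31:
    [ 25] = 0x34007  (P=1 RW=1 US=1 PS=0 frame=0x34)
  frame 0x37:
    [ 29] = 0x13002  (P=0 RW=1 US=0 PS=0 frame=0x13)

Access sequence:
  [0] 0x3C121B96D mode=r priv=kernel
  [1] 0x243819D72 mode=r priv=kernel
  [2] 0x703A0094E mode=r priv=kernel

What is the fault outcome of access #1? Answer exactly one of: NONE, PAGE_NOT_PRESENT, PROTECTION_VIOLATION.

Per-access translation:
#0 VA=0x3C121B96D (r,kernel):
  lvl0: tbl 0x22, slot 15 ⇒ 0x23007 (P1/RW1/US1/PS0)
  lvl1: tbl 0x23, slot 9 ⇒ 0x27007 (P1/RW1/US1/PS0)
  lvl2: tbl 0x27, slot 27 ⇒ 0x2A007 (P1/RW1/US1/PS0)
  ✓ 0x2A96D  — 3 lookups
#1 VA=0x243819D72 (r,kernel):
  lvl0: tbl 0x22, slot 9 ⇒ 0x2E007 (P1/RW1/US1/PS0)
  lvl1: tbl 0x2E, slot 28 ⇒ 0x31007 (P1/RW1/US1/PS0)
  lvl2: tbl 0x31, slot 25 ⇒ 0x34007 (P1/RW1/US1/PS0)
  ✓ 0x34D72  — 3 lookups
#2 VA=0x703A0094E (r,kernel):
  lvl0: tbl 0x22, slot 28 ⇒ 0x37007 (P1/RW1/US1/PS0)
  lvl1: tbl 0x37, slot 29 ⇒ 0x13002 (P0/RW1/US0/PS0)
  ⇒ fault: PAGE_NOT_PRESENT  — 2 lookups

Access #1 fault: NONE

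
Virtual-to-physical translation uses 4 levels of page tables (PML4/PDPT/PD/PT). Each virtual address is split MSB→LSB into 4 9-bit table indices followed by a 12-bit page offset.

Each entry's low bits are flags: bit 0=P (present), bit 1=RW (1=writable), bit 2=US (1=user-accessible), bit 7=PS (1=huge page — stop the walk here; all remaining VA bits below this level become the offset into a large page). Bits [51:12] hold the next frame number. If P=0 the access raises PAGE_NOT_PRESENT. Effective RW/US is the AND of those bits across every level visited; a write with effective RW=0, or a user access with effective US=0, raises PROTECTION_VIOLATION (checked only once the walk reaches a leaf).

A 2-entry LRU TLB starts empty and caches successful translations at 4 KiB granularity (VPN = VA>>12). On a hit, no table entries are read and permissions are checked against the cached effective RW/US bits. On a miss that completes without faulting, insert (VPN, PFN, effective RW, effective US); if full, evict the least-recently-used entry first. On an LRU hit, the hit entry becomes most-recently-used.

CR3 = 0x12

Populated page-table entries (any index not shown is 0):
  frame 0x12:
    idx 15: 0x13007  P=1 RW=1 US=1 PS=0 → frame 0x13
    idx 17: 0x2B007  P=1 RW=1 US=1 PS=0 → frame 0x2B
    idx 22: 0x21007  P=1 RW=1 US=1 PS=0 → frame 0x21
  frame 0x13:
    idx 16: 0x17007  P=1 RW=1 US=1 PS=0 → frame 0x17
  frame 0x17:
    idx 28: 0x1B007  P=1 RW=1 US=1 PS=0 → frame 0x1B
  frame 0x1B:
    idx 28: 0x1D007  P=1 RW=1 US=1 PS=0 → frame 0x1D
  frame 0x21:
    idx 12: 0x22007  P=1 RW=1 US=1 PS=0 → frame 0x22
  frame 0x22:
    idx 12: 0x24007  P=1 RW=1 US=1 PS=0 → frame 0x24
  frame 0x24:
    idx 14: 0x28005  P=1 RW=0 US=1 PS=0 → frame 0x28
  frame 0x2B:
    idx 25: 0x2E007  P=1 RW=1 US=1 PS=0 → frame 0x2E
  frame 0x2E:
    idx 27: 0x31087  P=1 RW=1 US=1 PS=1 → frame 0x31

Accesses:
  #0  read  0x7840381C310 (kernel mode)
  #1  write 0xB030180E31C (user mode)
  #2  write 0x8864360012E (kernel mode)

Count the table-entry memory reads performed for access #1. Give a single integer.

Trace:
#0 VA=0x7840381C310 (r,kernel):
  lvl0: tbl 0x12, slot 15 ⇒ 0x13007 (P1/RW1/US1/PS0)
  lvl1: tbl 0x13, slot 16 ⇒ 0x17007 (P1/RW1/US1/PS0)
  lvl2: tbl 0x17, slot 28 ⇒ 0x1B007 (P1/RW1/US1/PS0)
  lvl3: tbl 0x1B, slot 28 ⇒ 0x1D007 (P1/RW1/US1/PS0)
  → PA=0x1D310  (4 entries read)
#1 VA=0xB030180E31C (w,user):
  lvl0: tbl 0x12, slot 22 ⇒ 0x21007 (P1/RW1/US1/PS0)
  lvl1: tbl 0x21, slot 12 ⇒ 0x22007 (P1/RW1/US1/PS0)
  lvl2: tbl 0x22, slot 12 ⇒ 0x24007 (P1/RW1/US1/PS0)
  lvl3: tbl 0x24, slot 14 ⇒ 0x28005 (P1/RW0/US1/PS0)
  ✗ PROTECTION_VIOLATION  [4 reads]
#2 VA=0x8864360012E (w,kernel):
  lvl0: tbl 0x12, slot 17 ⇒ 0x2B007 (P1/RW1/US1/PS0)
  lvl1: tbl 0x2B, slot 25 ⇒ 0x2E007 (P1/RW1/US1/PS0)
  lvl2: tbl 0x2E, slot 27 ⇒ 0x31087 (P1/RW1/US1/PS1)
  → PA=0x3112E (huge @L2)  (3 entries read)

Entries read for #1: 4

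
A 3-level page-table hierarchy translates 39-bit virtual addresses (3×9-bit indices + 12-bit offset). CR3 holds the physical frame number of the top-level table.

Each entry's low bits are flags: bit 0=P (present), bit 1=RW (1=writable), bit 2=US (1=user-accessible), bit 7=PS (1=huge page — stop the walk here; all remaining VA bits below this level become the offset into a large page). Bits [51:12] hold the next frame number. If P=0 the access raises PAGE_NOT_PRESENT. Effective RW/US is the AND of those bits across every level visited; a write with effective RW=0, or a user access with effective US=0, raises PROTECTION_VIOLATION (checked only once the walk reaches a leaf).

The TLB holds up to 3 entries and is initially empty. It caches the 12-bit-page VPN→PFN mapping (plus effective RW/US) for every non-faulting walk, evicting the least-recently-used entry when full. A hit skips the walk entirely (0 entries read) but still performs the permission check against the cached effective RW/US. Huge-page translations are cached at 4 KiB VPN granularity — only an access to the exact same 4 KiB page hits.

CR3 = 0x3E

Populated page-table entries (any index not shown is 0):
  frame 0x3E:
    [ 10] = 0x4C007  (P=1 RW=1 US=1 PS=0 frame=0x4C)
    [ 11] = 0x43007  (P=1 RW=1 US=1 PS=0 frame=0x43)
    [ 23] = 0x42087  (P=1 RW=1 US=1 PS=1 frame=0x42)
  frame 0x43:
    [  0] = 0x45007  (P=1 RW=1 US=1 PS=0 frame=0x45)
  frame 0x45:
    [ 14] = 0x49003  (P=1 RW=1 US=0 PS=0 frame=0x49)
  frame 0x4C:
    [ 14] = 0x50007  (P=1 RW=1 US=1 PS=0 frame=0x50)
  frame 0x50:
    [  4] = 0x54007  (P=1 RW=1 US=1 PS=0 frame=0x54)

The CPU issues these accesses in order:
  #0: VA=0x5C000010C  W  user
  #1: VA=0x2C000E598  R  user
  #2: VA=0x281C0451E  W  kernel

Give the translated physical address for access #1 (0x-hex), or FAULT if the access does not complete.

Trace:
#0 VA=0x5C000010C (w,user):
  [0] read 0x3E idx=23: raw=0x42087 flags P=1 W=1 U=1 S=1
  ✓ 0x4210C (huge @L0)  — 1 lookups
#1 VA=0x2C000E598 (r,user):
  [0] read 0x3E idx=11: raw=0x43007 flags P=1 W=1 U=1 S=0
  [1] read 0x43 idx=0: raw=0x45007 flags P=1 W=1 U=1 S=0
  [2] read 0x45 idx=14: raw=0x49003 flags P=1 W=1 U=0 S=0
  ⇒ fault: PROTECTION_VIOLATION  — 3 lookups
#2 VA=0x281C0451E (w,kernel):
  [0] read 0x3E idx=10: raw=0x4C007 flags P=1 W=1 U=1 S=0
  [1] read 0x4C idx=14: raw=0x50007 flags P=1 W=1 U=1 S=0
  [2] read 0x50 idx=4: raw=0x54007 flags P=1 W=1 U=1 S=0
  ✓ 0x5451E  — 3 lookups

Access #1 PA: FAULT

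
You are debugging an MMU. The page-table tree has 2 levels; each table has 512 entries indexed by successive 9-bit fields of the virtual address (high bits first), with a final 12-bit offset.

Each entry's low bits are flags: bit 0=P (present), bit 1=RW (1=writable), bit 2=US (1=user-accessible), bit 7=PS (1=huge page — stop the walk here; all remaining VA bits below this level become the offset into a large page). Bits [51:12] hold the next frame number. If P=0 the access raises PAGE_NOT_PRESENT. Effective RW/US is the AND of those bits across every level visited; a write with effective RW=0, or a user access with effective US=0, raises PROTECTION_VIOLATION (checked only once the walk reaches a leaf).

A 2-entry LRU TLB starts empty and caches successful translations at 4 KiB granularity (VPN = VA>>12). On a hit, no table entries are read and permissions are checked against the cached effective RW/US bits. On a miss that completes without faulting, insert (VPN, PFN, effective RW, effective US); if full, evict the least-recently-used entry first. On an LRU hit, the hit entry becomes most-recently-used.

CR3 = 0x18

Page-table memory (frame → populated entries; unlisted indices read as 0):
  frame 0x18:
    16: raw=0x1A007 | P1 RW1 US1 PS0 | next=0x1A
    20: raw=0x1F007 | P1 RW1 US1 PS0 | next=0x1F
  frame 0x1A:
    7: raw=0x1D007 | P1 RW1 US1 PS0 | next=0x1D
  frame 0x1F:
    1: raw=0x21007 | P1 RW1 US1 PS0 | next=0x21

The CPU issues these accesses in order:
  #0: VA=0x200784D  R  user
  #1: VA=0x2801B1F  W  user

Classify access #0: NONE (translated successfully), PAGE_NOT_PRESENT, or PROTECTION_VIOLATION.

Trace:
#0 VA=0x200784D (r,user):
  L0: frame=0x18 idx=16 entry=0x1A007 [P=1 RW=1 US=1 PS=0]
  L1: frame=0x1A idx=7 entry=0x1D007 [P=1 RW=1 US=1 PS=0]
  → PA=0x1D84D  (2 entries read)
#1 VA=0x2801B1F (w,user):
  L0: frame=0x18 idx=20 entry=0x1F007 [P=1 RW=1 US=1 PS=0]
  L1: frame=0x1F idx=1 entry=0x21007 [P=1 RW=1 US=1 PS=0]
  → PA=0x21B1F  (2 entries read)

Access #0 fault: NONE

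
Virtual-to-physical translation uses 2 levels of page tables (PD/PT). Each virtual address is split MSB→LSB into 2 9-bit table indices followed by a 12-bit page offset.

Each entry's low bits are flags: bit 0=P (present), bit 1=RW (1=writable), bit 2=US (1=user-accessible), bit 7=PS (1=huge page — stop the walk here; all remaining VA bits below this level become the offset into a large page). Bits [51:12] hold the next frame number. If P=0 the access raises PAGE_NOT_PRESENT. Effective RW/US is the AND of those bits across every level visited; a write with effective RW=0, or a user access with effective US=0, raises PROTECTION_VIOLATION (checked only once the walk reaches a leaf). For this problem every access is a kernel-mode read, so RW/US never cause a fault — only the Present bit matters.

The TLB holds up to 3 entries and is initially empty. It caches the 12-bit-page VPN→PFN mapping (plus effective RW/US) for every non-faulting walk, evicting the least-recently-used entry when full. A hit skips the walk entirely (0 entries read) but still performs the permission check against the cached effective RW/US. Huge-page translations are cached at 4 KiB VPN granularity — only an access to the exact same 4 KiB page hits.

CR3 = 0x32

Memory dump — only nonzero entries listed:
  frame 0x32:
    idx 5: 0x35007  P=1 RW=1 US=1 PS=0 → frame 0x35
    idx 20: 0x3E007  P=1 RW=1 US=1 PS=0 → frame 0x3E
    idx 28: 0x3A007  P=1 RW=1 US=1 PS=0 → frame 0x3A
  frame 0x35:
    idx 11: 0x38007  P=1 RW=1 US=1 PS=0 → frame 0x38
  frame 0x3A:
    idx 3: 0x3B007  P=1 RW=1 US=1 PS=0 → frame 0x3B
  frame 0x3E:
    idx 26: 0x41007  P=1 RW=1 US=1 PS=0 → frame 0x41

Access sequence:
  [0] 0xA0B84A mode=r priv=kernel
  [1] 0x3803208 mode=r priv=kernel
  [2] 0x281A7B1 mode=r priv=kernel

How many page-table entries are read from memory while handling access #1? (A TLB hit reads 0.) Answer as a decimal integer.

Walk each access:
#0 VA=0xA0B84A (r,kernel):
  L0: frame=0x32 idx=5 entry=0x35007 [P=1 RW=1 US=1 PS=0]
  L1: frame=0x35 idx=11 entry=0x38007 [P=1 RW=1 US=1 PS=0]
  → PA=0x3884A  (2 entries read)
#1 VA=0x3803208 (r,kernel):
  L0: frame=0x32 idx=28 entry=0x3A007 [P=1 RW=1 US=1 PS=0]
  L1: frame=0x3A idx=3 entry=0x3B007 [P=1 RW=1 US=1 PS=0]
  → PA=0x3B208  (2 entries read)
#2 VA=0x281A7B1 (r,kernel):
  L0: frame=0x32 idx=20 entry=0x3E007 [P=1 RW=1 US=1 PS=0]
  L1: frame=0x3E idx=26 entry=0x41007 [P=1 RW=1 US=1 PS=0]
  → PA=0x417B1  (2 entries read)

Entries read for #1: 2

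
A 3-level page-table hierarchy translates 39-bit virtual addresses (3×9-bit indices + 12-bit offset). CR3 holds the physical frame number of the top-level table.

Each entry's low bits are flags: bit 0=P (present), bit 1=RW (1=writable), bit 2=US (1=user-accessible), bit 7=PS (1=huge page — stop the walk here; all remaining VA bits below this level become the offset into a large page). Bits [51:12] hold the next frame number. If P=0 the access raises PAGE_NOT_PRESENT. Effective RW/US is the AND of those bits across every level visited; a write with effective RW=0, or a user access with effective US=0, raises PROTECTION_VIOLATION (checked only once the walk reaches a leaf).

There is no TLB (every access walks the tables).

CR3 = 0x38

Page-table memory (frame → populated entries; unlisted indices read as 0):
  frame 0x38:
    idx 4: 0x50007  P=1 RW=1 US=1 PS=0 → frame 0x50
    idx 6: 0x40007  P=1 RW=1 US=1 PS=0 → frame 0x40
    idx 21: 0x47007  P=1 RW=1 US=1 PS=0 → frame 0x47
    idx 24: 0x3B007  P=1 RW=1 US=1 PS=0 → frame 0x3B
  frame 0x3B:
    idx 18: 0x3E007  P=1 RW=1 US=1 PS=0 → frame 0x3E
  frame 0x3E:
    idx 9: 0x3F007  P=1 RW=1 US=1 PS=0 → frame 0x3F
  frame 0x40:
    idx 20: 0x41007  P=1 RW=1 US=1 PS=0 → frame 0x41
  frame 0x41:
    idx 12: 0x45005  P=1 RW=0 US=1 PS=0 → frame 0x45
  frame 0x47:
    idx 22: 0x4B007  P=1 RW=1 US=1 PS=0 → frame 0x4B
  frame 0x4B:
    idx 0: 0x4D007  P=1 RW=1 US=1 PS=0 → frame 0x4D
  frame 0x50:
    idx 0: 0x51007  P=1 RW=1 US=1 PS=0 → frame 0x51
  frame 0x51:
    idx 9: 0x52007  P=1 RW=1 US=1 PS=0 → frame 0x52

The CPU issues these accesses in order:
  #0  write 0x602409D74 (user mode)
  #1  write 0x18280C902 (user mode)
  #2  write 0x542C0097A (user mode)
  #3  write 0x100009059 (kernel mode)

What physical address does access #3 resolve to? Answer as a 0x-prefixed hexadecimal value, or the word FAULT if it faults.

Trace:
#0 VA=0x602409D74 (w,user):
  L0: frame=0x38 idx=24 entry=0x3B007 [P=1 RW=1 US=1 PS=0]
  L1: frame=0x3B idx=18 entry=0x3E007 [P=1 RW=1 US=1 PS=0]
  L2: frame=0x3E idx=9 entry=0x3F007 [P=1 RW=1 US=1 PS=0]
  → PA=0x3FD74  (3 entries read)
#1 VA=0x18280C902 (w,user):
  L0: frame=0x38 idx=6 entry=0x40007 [P=1 RW=1 US=1 PS=0]
  L1: frame=0x40 idx=20 entry=0x41007 [P=1 RW=1 US=1 PS=0]
  L2: frame=0x41 idx=12 entry=0x45005 [P=1 RW=0 US=1 PS=0]
  ⇒ fault: PROTECTION_VIOLATION  — 3 lookups
#2 VA=0x542C0097A (w,user):
  L0: frame=0x38 idx=21 entry=0x47007 [P=1 RW=1 US=1 PS=0]
  L1: frame=0x47 idx=22 entry=0x4B007 [P=1 RW=1 US=1 PS=0]
  L2: frame=0x4B idx=0 entry=0x4D007 [P=1 RW=1 US=1 PS=0]
  → PA=0x4D97A  (3 entries read)
#3 VA=0x100009059 (w,kernel):
  L0: frame=0x38 idx=4 entry=0x50007 [P=1 RW=1 US=1 PS=0]
  L1: frame=0x50 idx=0 entry=0x51007 [P=1 RW=1 US=1 PS=0]
  L2: frame=0x51 idx=9 entry=0x52007 [P=1 RW=1 US=1 PS=0]
  → PA=0x52059  (3 entries read)

Access #3 PA: 0x52059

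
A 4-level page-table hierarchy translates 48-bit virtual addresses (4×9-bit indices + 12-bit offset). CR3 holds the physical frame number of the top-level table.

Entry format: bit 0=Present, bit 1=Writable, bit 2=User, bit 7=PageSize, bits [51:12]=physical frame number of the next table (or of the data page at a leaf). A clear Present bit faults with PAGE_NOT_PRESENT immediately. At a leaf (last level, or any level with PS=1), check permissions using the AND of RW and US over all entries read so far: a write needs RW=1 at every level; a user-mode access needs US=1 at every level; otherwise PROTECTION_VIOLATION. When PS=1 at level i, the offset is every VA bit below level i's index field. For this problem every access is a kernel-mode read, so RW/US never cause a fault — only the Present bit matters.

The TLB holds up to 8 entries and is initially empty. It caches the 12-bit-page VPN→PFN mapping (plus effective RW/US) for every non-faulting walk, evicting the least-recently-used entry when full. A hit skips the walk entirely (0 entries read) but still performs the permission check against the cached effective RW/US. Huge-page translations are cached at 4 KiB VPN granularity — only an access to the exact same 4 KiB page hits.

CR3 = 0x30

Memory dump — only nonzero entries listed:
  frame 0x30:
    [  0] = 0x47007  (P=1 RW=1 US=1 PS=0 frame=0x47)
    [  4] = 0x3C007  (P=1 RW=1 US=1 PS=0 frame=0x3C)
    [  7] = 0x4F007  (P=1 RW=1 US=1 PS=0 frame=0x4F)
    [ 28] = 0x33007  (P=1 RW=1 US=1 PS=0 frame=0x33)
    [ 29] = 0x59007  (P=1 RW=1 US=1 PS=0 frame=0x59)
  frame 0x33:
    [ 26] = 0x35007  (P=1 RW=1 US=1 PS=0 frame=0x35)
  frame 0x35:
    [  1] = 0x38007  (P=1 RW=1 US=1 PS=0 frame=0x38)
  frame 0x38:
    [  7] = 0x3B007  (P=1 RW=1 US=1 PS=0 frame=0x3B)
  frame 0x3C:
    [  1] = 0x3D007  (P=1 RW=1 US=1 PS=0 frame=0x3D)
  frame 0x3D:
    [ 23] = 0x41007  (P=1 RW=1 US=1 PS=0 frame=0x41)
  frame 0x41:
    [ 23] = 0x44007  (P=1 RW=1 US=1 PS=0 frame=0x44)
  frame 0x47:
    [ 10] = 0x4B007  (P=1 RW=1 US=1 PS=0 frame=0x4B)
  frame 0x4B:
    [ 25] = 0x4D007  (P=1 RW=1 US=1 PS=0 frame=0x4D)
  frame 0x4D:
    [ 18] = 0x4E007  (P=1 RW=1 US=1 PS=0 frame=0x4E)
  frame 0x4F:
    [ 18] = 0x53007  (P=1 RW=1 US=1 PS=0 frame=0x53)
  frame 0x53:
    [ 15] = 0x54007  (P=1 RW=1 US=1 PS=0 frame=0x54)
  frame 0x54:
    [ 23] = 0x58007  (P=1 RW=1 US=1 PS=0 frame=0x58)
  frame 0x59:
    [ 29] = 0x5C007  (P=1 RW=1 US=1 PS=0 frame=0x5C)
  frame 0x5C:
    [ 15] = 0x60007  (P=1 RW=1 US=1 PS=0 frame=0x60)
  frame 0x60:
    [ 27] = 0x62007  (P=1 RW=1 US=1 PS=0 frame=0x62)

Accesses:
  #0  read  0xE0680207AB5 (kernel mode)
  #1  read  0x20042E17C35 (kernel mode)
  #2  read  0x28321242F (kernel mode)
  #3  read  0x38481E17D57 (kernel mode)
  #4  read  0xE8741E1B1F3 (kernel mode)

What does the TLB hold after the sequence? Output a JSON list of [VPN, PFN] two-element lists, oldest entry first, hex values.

Trace:
#0 VA=0xE0680207AB5 (r,kernel):
  lvl0: tbl 0x30, slot 28 ⇒ 0x33007 (P1/RW1/US1/PS0)
  lvl1: tbl 0x33, slot 26 ⇒ 0x35007 (P1/RW1/US1/PS0)
  lvl2: tbl 0x35, slot 1 ⇒ 0x38007 (P1/RW1/US1/PS0)
  lvl3: tbl 0x38, slot 7 ⇒ 0x3B007 (P1/RW1/US1/PS0)
  → PA=0x3BAB5  (4 entries read)
#1 VA=0x20042E17C35 (r,kernel):
  lvl0: tbl 0x30, slot 4 ⇒ 0x3C007 (P1/RW1/US1/PS0)
  lvl1: tbl 0x3C, slot 1 ⇒ 0x3D007 (P1/RW1/US1/PS0)
  lvl2: tbl 0x3D, slot 23 ⇒ 0x41007 (P1/RW1/US1/PS0)
  lvl3: tbl 0x41, slot 23 ⇒ 0x44007 (P1/RW1/US1/PS0)
  → PA=0x44C35  (4 entries read)
#2 VA=0x28321242F (r,kernel):
  lvl0: tbl 0x30, slot 0 ⇒ 0x47007 (P1/RW1/US1/PS0)
  lvl1: tbl 0x47, slot 10 ⇒ 0x4B007 (P1/RW1/US1/PS0)
  lvl2: tbl 0x4B, slot 25 ⇒ 0x4D007 (P1/RW1/US1/PS0)
  lvl3: tbl 0x4D, slot 18 ⇒ 0x4E007 (P1/RW1/US1/PS0)
  → PA=0x4E42F  (4 entries read)
#3 VA=0x38481E17D57 (r,kernel):
  lvl0: tbl 0x30, slot 7 ⇒ 0x4F007 (P1/RW1/US1/PS0)
  lvl1: tbl 0x4F, slot 18 ⇒ 0x53007 (P1/RW1/US1/PS0)
  lvl2: tbl 0x53, slot 15 ⇒ 0x54007 (P1/RW1/US1/PS0)
  lvl3: tbl 0x54, slot 23 ⇒ 0x58007 (P1/RW1/US1/PS0)
  → PA=0x58D57  (4 entries read)
#4 VA=0xE8741E1B1F3 (r,kernel):
  lvl0: tbl 0x30, slot 29 ⇒ 0x59007 (P1/RW1/US1/PS0)
  lvl1: tbl 0x59, slot 29 ⇒ 0x5C007 (P1/RW1/US1/PS0)
  lvl2: tbl 0x5C, slot 15 ⇒ 0x60007 (P1/RW1/US1/PS0)
  lvl3: tbl 0x60, slot 27 ⇒ 0x62007 (P1/RW1/US1/PS0)
  → PA=0x621F3  (4 entries read)

TLB: [["0xE0680207", "0x3B"], ["0x20042E17", "0x44"], ["0x283212", "0x4E"], ["0x38481E17", "0x58"], ["0xE8741E1B", "0x62"]]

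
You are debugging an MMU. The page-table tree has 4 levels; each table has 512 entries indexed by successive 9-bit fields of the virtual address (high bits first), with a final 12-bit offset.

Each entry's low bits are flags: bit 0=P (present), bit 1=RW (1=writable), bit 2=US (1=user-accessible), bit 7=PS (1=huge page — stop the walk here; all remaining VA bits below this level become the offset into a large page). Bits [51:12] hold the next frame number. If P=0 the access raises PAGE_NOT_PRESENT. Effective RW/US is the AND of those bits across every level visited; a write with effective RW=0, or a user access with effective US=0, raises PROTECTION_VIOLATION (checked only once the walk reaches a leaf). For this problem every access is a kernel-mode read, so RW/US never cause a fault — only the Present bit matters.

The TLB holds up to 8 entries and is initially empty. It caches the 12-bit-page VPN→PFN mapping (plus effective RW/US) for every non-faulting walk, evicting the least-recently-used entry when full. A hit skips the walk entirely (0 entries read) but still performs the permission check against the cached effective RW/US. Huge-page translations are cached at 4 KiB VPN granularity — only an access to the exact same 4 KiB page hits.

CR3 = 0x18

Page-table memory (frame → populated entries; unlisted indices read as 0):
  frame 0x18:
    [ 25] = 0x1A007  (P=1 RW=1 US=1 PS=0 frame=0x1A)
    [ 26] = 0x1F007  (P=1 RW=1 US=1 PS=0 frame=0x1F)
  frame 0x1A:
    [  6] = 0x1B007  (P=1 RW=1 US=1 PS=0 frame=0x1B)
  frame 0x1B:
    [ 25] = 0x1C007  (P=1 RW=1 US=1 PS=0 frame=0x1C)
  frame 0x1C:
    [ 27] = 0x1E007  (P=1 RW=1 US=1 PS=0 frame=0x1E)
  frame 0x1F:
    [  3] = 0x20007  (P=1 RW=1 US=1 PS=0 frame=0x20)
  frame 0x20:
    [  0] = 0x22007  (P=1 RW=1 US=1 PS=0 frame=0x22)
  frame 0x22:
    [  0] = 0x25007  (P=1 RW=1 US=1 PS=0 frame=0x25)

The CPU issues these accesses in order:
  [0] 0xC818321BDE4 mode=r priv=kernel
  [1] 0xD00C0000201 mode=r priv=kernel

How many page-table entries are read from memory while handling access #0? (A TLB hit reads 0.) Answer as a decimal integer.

Trace:
#0 VA=0xC818321BDE4 (r,kernel):
  L0 @0x18[25] → 0x1A007  P=1,RW=1,US=1,PS=0
  L1 @0x1A[6] → 0x1B007  P=1,RW=1,US=1,PS=0
  L2 @0x1B[25] → 0x1C007  P=1,RW=1,US=1,PS=0
  L3 @0x1C[27] → 0x1E007  P=1,RW=1,US=1,PS=0
  ✓ 0x1EDE4  — 4 lookups
#1 VA=0xD00C0000201 (r,kernel):
  L0 @0x18[26] → 0x1F007  P=1,RW=1,US=1,PS=0
  L1 @0x1F[3] → 0x20007  P=1,RW=1,US=1,PS=0
  L2 @0x20[0] → 0x22007  P=1,RW=1,US=1,PS=0
  L3 @0x22[0] → 0x25007  P=1,RW=1,US=1,PS=0
  ✓ 0x25201  — 4 lookups

Entries read for #0: 4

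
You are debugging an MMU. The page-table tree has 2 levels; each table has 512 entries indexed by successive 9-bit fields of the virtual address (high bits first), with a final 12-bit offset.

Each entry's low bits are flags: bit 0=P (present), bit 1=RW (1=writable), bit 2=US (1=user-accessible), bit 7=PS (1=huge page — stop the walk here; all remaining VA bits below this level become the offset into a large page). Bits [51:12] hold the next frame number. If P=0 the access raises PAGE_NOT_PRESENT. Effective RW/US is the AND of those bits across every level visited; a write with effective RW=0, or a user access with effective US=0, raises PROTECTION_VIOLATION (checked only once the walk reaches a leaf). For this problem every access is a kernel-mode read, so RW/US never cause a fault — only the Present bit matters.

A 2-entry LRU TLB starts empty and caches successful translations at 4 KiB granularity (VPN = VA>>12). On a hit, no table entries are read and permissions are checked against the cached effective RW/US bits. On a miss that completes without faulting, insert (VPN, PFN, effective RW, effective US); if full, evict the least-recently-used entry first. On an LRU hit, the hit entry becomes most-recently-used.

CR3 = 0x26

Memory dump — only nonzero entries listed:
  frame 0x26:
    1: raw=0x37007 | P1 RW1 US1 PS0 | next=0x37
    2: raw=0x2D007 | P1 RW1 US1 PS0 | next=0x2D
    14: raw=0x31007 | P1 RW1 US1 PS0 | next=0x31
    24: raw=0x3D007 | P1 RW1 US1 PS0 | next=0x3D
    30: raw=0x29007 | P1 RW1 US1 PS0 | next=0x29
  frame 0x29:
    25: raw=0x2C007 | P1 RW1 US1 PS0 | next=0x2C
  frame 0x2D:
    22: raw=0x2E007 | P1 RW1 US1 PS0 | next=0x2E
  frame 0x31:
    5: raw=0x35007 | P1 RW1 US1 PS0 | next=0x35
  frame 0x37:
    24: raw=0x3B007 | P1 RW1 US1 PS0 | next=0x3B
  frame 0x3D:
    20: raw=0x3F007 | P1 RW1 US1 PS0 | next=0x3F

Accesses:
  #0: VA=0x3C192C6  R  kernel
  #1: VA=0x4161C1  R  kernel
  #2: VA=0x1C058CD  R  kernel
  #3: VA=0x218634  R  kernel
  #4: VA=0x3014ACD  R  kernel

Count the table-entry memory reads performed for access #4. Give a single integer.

Per-access translation:
#0 VA=0x3C192C6 (r,kernel):
  L0: frame=0x26 idx=30 entry=0x29007 [P=1 RW=1 US=1 PS=0]
  L1: frame=0x29 idx=25 entry=0x2C007 [P=1 RW=1 US=1 PS=0]
  → PA=0x2C2C6  (2 entries read)
#1 VA=0x4161C1 (r,kernel):
  L0: frame=0x26 idx=2 entry=0x2D007 [P=1 RW=1 US=1 PS=0]
  L1: frame=0x2D idx=22 entry=0x2E007 [P=1 RW=1 US=1 PS=0]
  → PA=0x2E1C1  (2 entries read)
#2 VA=0x1C058CD (r,kernel):
  L0: frame=0x26 idx=14 entry=0x31007 [P=1 RW=1 US=1 PS=0]
  L1: frame=0x31 idx=5 entry=0x35007 [P=1 RW=1 US=1 PS=0]
  → PA=0x358CD  (2 entries read)
#3 VA=0x218634 (r,kernel):
  L0: frame=0x26 idx=1 entry=0x37007 [P=1 RW=1 US=1 PS=0]
  L1: frame=0x37 idx=24 entry=0x3B007 [P=1 RW=1 US=1 PS=0]
  → PA=0x3B634  (2 entries read)
#4 VA=0x3014ACD (r,kernel):
  L0: frame=0x26 idx=24 entry=0x3D007 [P=1 RW=1 US=1 PS=0]
  L1: frame=0x3D idx=20 entry=0x3F007 [P=1 RW=1 US=1 PS=0]
  → PA=0x3FACD  (2 entries read)

Entries read for #4: 2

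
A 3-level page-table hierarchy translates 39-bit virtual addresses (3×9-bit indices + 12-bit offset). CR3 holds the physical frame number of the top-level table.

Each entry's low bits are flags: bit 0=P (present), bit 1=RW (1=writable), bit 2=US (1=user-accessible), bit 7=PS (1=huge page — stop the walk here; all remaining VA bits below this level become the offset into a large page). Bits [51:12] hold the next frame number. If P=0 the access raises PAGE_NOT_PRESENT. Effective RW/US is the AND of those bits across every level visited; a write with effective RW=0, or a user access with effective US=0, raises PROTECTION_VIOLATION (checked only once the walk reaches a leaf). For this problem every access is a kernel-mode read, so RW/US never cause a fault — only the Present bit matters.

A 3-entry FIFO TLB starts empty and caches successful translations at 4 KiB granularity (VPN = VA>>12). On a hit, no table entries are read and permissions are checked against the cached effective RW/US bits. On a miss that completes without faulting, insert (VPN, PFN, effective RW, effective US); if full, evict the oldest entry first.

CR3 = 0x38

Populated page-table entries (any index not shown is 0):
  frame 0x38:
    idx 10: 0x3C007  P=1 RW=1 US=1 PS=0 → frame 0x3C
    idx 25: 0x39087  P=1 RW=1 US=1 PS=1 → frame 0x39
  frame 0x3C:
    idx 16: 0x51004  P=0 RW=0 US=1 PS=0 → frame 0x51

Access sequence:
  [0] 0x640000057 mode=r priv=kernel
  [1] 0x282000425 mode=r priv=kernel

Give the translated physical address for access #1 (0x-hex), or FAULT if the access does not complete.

Trace:
#0 VA=0x640000057 (r,kernel):
  [0] read 0x38 idx=25: raw=0x39087 flags P=1 W=1 U=1 S=1
  ✓ 0x39057 (huge @L0)  — 1 lookups
#1 VA=0x282000425 (r,kernel):
  [0] read 0x38 idx=10: raw=0x3C007 flags P=1 W=1 U=1 S=0
  [1] read 0x3C idx=16: raw=0x51004 flags P=0 W=0 U=1 S=0
  ⇒ fault: PAGE_NOT_PRESENT  — 2 lookups

Access #1 PA: FAULT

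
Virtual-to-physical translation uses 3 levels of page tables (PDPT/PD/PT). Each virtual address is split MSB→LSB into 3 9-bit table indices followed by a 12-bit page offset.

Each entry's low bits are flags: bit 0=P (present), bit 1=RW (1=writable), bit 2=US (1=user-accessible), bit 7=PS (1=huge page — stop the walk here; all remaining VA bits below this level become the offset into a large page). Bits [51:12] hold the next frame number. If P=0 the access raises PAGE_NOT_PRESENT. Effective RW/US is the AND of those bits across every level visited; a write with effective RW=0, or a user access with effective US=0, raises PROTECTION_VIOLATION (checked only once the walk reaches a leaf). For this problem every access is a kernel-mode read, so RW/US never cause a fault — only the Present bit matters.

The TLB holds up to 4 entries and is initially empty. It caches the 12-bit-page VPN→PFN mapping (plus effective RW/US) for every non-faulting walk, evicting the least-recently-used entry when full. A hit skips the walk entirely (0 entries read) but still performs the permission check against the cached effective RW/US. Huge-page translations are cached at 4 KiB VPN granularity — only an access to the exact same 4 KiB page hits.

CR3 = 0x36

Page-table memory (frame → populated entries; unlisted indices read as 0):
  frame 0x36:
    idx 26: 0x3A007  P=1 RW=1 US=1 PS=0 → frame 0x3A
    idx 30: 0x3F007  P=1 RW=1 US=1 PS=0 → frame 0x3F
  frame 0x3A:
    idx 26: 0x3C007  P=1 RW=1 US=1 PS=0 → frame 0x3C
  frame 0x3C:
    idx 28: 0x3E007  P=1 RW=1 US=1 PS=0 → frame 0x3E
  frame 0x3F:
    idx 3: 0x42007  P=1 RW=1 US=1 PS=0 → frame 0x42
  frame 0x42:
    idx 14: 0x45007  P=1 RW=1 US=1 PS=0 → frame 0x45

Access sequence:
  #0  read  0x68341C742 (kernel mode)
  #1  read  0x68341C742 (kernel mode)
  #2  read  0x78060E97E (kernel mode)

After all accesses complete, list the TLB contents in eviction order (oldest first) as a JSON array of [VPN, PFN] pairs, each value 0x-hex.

Trace:
#0 VA=0x68341C742 (r,kernel):
  [0] read 0x36 idx=26: raw=0x3A007 flags P=1 W=1 U=1 S=0
  [1] read 0x3A idx=26: raw=0x3C007 flags P=1 W=1 U=1 S=0
  [2] read 0x3C idx=28: raw=0x3E007 flags P=1 W=1 U=1 S=0
  → PA=0x3E742  (3 entries read)
#1 VA=0x68341C742 (r,kernel):
  TLB hit vpn=0x68341C → PA=0x3E742
#2 VA=0x78060E97E (r,kernel):
  [0] read 0x36 idx=30: raw=0x3F007 flags P=1 W=1 U=1 S=0
  [1] read 0x3F idx=3: raw=0x42007 flags P=1 W=1 U=1 S=0
  [2] read 0x42 idx=14: raw=0x45007 flags P=1 W=1 U=1 S=0
  → PA=0x4597E  (3 entries read)

TLB: [["0x68341C", "0x3E"], ["0x78060E", "0x45"]]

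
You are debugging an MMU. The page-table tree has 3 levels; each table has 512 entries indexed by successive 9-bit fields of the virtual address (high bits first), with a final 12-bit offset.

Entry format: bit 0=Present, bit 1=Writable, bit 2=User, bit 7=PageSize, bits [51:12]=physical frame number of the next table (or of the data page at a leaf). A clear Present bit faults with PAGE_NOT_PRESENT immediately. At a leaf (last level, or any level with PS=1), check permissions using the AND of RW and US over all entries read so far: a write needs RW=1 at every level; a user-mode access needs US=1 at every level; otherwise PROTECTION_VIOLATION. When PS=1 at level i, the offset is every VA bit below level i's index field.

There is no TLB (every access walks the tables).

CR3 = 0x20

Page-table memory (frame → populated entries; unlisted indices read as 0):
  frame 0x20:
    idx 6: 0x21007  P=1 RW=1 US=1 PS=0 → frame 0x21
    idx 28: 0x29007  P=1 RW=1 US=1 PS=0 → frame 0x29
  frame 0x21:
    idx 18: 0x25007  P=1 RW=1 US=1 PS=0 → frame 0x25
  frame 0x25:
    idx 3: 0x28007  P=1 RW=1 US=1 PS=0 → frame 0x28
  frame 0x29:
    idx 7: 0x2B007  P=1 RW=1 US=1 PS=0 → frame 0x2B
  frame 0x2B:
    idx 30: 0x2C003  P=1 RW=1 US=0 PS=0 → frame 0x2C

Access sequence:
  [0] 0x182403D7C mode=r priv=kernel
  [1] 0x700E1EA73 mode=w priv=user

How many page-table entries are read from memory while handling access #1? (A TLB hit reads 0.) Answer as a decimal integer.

Walk each access:
#0 VA=0x182403D7C (r,kernel):
  L0: frame=0x20 idx=6 entry=0x21007 [P=1 RW=1 US=1 PS=0]
  L1: frame=0x21 idx=18 entry=0x25007 [P=1 RW=1 US=1 PS=0]
  L2: frame=0x25 idx=3 entry=0x28007 [P=1 RW=1 US=1 PS=0]
  → PA=0x28D7C  (3 entries read)
#1 VA=0x700E1EA73 (w,user):
  L0: frame=0x20 idx=28 entry=0x29007 [P=1 RW=1 US=1 PS=0]
  L1: frame=0x29 idx=7 entry=0x2B007 [P=1 RW=1 US=1 PS=0]
  L2: frame=0x2B idx=30 entry=0x2C003 [P=1 RW=1 US=0 PS=0]
  ⇒ fault: PROTECTION_VIOLATION  — 3 lookups

Entries read for #1: 3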